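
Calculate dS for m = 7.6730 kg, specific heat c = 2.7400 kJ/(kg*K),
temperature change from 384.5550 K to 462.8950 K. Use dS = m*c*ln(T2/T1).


T2/T1 = 1.2037
ln(T2/T1) = 0.1854
dS = 7.6730 * 2.7400 * 0.1854 = 3.8981 kJ/K

3.8981 kJ/K


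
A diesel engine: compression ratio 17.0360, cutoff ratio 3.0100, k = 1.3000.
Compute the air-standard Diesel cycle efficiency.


r^(k-1) = 2.3410
rc^k = 4.1893
eta = 0.4786 = 47.8638%

47.8638%


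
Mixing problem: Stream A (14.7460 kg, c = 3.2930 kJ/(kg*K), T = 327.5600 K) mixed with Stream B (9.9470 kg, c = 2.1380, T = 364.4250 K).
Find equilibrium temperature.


num = 23655.9599
den = 69.8253
Tf = 338.7880 K

338.7880 K


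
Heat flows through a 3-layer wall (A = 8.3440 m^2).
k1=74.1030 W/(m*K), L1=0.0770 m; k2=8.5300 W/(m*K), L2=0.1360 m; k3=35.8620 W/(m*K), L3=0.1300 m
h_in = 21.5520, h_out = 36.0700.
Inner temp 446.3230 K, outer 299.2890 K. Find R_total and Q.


R_conv_in = 1/(21.5520*8.3440) = 0.0056
R_1 = 0.0770/(74.1030*8.3440) = 0.0001
R_2 = 0.1360/(8.5300*8.3440) = 0.0019
R_3 = 0.1300/(35.8620*8.3440) = 0.0004
R_conv_out = 1/(36.0700*8.3440) = 0.0033
R_total = 0.0114 K/W
Q = 147.0340 / 0.0114 = 12950.8854 W

R_total = 0.0114 K/W, Q = 12950.8854 W


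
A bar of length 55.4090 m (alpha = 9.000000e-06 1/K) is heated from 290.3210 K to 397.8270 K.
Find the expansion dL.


dT = 107.5060 K
dL = 9.000000e-06 * 55.4090 * 107.5060 = 0.053611 m
L_final = 55.462611 m

dL = 0.053611 m


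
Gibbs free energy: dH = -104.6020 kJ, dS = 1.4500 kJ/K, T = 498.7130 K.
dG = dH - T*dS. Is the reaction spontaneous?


T*dS = 498.7130 * 1.4500 = 723.1339 kJ
dG = -104.6020 - 723.1339 = -827.7359 kJ (spontaneous)

dG = -827.7359 kJ, spontaneous


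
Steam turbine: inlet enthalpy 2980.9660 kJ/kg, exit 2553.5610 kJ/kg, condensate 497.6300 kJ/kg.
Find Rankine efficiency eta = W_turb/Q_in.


W = 427.4050 kJ/kg
Q_in = 2483.3360 kJ/kg
eta = 0.1721 = 17.2109%

eta = 17.2109%


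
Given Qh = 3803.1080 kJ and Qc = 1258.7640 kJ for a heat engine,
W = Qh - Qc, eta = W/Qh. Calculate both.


W = 3803.1080 - 1258.7640 = 2544.3440 kJ
eta = 2544.3440 / 3803.1080 = 0.6690 = 66.9017%

W = 2544.3440 kJ, eta = 66.9017%


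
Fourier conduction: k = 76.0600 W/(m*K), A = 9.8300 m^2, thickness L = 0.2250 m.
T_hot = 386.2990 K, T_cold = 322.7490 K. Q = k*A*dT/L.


dT = 63.5500 K
Q = 76.0600 * 9.8300 * 63.5500 / 0.2250 = 211175.1813 W

211175.1813 W


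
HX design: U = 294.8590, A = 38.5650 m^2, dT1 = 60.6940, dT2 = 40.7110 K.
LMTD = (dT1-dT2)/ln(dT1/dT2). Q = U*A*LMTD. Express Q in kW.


LMTD = 50.0392 K
Q = 294.8590 * 38.5650 * 50.0392 = 569008.1776 W = 569.0082 kW

569.0082 kW


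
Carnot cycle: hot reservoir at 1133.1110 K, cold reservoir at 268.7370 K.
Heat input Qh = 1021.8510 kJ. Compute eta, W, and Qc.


eta = 1 - 268.7370/1133.1110 = 0.7628
W = 0.7628 * 1021.8510 = 779.5012 kJ
Qc = 1021.8510 - 779.5012 = 242.3498 kJ

eta = 76.2833%, W = 779.5012 kJ, Qc = 242.3498 kJ


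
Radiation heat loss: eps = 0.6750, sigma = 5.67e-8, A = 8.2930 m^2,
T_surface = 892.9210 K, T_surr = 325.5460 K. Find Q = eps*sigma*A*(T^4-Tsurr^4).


T^4 = 6.3570e+11
Tsurr^4 = 1.1232e+10
Q = 0.6750 * 5.67e-8 * 8.2930 * 6.2447e+11 = 198202.3312 W

198202.3312 W


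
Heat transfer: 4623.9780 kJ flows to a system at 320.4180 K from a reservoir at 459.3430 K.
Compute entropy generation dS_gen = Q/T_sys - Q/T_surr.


dS_sys = 4623.9780/320.4180 = 14.4311 kJ/K
dS_surr = -4623.9780/459.3430 = -10.0665 kJ/K
dS_gen = 14.4311 - 10.0665 = 4.3646 kJ/K (irreversible)

dS_gen = 4.3646 kJ/K, irreversible


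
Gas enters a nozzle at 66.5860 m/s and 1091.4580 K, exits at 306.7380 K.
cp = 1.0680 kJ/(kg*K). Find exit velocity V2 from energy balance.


dT = 784.7200 K
2*cp*1000*dT = 1676161.9200
V1^2 = 4433.6954
V2 = sqrt(1680595.6154) = 1296.3779 m/s

1296.3779 m/s


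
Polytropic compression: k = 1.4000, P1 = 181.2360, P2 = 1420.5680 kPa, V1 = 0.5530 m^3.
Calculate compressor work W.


(k-1)/k = 0.2857
(P2/P1)^exp = 1.8009
W = 3.5000 * 181.2360 * 0.5530 * (1.8009 - 1) = 280.9432 kJ

280.9432 kJ


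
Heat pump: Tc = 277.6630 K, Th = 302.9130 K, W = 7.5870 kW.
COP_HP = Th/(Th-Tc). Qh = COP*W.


COP = 302.9130 / 25.2500 = 11.9966
Qh = 11.9966 * 7.5870 = 91.0179 kW

COP = 11.9966, Qh = 91.0179 kW


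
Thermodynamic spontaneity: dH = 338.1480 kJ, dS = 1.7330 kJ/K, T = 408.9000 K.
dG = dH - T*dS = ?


T*dS = 408.9000 * 1.7330 = 708.6237 kJ
dG = 338.1480 - 708.6237 = -370.4757 kJ (spontaneous)

dG = -370.4757 kJ, spontaneous


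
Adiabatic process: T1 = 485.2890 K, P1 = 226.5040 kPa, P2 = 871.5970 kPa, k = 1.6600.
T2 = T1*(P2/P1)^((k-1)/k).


(k-1)/k = 0.3976
(P2/P1)^exp = 1.7088
T2 = 485.2890 * 1.7088 = 829.2513 K

829.2513 K


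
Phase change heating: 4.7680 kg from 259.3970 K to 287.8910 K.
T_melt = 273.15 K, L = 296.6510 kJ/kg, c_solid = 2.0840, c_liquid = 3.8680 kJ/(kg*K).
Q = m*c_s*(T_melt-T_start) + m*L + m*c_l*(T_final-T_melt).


Q1 (sensible, solid) = 4.7680 * 2.0840 * 13.7530 = 136.6568 kJ
Q2 (latent) = 4.7680 * 296.6510 = 1414.4320 kJ
Q3 (sensible, liquid) = 4.7680 * 3.8680 * 14.7410 = 271.8627 kJ
Q_total = 1822.9515 kJ

1822.9515 kJ


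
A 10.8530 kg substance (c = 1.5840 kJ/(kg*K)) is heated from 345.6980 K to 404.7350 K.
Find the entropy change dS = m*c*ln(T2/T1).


T2/T1 = 1.1708
ln(T2/T1) = 0.1577
dS = 10.8530 * 1.5840 * 0.1577 = 2.7105 kJ/K

2.7105 kJ/K


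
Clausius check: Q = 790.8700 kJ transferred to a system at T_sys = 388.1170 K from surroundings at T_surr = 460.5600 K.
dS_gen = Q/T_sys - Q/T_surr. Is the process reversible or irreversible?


dS_sys = 790.8700/388.1170 = 2.0377 kJ/K
dS_surr = -790.8700/460.5600 = -1.7172 kJ/K
dS_gen = 2.0377 - 1.7172 = 0.3205 kJ/K (irreversible)

dS_gen = 0.3205 kJ/K, irreversible


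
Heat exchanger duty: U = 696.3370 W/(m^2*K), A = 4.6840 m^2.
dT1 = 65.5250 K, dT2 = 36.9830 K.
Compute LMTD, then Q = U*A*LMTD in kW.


LMTD = 49.9009 K
Q = 696.3370 * 4.6840 * 49.9009 = 162758.9678 W = 162.7590 kW

162.7590 kW


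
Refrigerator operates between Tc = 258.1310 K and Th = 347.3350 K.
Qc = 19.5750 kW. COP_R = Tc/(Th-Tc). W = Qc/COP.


COP = 258.1310 / 89.2040 = 2.8937
W = 19.5750 / 2.8937 = 6.7647 kW

COP = 2.8937, W = 6.7647 kW


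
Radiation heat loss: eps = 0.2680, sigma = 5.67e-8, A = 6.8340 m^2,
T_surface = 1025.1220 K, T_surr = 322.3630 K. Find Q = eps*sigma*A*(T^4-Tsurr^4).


T^4 = 1.1043e+12
Tsurr^4 = 1.0799e+10
Q = 0.2680 * 5.67e-8 * 6.8340 * 1.0935e+12 = 113560.5096 W

113560.5096 W


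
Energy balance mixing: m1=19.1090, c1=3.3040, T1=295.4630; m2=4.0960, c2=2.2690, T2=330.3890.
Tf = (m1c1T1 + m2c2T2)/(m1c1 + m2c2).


num = 21724.9694
den = 72.4300
Tf = 299.9445 K

299.9445 K


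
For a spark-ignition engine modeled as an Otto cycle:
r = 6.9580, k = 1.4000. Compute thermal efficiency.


r^(k-1) = 2.1727
eta = 1 - 1/2.1727 = 0.5397 = 53.9737%

53.9737%


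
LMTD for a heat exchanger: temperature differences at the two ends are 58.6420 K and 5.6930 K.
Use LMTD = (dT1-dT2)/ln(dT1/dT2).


dT1/dT2 = 10.3007
ln(dT1/dT2) = 2.3322
LMTD = 52.9490 / 2.3322 = 22.7033 K

22.7033 K


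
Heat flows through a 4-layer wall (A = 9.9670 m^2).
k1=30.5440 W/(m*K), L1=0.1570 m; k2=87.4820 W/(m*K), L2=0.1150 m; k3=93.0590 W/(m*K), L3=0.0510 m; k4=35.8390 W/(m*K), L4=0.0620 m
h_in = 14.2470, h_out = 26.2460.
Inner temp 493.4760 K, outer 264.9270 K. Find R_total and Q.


R_conv_in = 1/(14.2470*9.9670) = 0.0070
R_1 = 0.1570/(30.5440*9.9670) = 0.0005
R_2 = 0.1150/(87.4820*9.9670) = 0.0001
R_3 = 0.0510/(93.0590*9.9670) = 5.4985e-05
R_4 = 0.0620/(35.8390*9.9670) = 0.0002
R_conv_out = 1/(26.2460*9.9670) = 0.0038
R_total = 0.0117 K/W
Q = 228.5490 / 0.0117 = 19465.6571 W

R_total = 0.0117 K/W, Q = 19465.6571 W


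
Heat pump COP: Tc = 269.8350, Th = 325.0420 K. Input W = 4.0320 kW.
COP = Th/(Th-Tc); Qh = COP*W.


COP = 325.0420 / 55.2070 = 5.8877
Qh = 5.8877 * 4.0320 = 23.7392 kW

COP = 5.8877, Qh = 23.7392 kW


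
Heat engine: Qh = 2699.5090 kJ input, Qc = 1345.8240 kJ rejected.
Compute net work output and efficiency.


W = 2699.5090 - 1345.8240 = 1353.6850 kJ
eta = 1353.6850 / 2699.5090 = 0.5015 = 50.1456%

W = 1353.6850 kJ, eta = 50.1456%


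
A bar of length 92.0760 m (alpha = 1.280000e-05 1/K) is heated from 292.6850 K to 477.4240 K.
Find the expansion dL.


dT = 184.7390 K
dL = 1.280000e-05 * 92.0760 * 184.7390 = 0.217728 m
L_final = 92.293728 m

dL = 0.217728 m


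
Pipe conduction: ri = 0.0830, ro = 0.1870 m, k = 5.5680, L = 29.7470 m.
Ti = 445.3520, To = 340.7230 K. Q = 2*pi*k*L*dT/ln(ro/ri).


dT = 104.6290 K
ln(ro/ri) = 0.8123
Q = 2*pi*5.5680*29.7470*104.6290 / 0.8123 = 134052.5235 W

134052.5235 W


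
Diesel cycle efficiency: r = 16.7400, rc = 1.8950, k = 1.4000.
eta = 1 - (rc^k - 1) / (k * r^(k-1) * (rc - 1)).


r^(k-1) = 3.0868
rc^k = 2.4471
eta = 0.6258 = 62.5849%

62.5849%


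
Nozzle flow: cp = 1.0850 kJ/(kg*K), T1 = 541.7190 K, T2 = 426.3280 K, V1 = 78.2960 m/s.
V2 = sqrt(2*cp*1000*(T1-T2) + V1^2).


dT = 115.3910 K
2*cp*1000*dT = 250398.4700
V1^2 = 6130.2636
V2 = sqrt(256528.7336) = 506.4867 m/s

506.4867 m/s


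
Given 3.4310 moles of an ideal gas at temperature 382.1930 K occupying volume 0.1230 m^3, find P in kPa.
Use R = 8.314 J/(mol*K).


P = nRT/V = 3.4310 * 8.314 * 382.1930 / 0.1230
= 10902.1830 / 0.1230 = 88635.6340 Pa = 88.6356 kPa

88.6356 kPa


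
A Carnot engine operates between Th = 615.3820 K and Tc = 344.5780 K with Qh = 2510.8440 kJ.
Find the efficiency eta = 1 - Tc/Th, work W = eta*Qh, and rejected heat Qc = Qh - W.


eta = 1 - 344.5780/615.3820 = 0.4401
W = 0.4401 * 2510.8440 = 1104.9179 kJ
Qc = 2510.8440 - 1104.9179 = 1405.9261 kJ

eta = 44.0058%, W = 1104.9179 kJ, Qc = 1405.9261 kJ


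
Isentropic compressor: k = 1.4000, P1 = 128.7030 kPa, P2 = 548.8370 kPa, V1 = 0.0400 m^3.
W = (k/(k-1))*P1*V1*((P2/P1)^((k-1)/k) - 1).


(k-1)/k = 0.2857
(P2/P1)^exp = 1.5134
W = 3.5000 * 128.7030 * 0.0400 * (1.5134 - 1) = 9.2510 kJ

9.2510 kJ


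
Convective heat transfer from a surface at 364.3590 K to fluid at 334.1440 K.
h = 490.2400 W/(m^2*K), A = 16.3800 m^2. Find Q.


dT = 30.2150 K
Q = 490.2400 * 16.3800 * 30.2150 = 242630.4142 W

242630.4142 W


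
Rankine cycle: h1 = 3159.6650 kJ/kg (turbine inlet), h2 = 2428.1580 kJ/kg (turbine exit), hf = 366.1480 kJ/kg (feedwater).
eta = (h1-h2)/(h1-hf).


W = 731.5070 kJ/kg
Q_in = 2793.5170 kJ/kg
eta = 0.2619 = 26.1859%

eta = 26.1859%


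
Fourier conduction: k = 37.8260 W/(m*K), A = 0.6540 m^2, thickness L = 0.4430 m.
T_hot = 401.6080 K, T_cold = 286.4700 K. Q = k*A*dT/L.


dT = 115.1380 K
Q = 37.8260 * 0.6540 * 115.1380 / 0.4430 = 6429.5877 W

6429.5877 W


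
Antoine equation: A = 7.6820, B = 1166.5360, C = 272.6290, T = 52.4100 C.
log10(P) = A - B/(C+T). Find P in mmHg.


C+T = 325.0390
B/(C+T) = 3.5889
log10(P) = 7.6820 - 3.5889 = 4.0931
P = 10^4.0931 = 12390.5085 mmHg

12390.5085 mmHg


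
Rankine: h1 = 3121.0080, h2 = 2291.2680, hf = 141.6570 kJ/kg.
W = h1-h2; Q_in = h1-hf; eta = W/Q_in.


W = 829.7400 kJ/kg
Q_in = 2979.3510 kJ/kg
eta = 0.2785 = 27.8497%

eta = 27.8497%


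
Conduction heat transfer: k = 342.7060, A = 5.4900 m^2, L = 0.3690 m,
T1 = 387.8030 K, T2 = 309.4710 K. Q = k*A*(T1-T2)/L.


dT = 78.3320 K
Q = 342.7060 * 5.4900 * 78.3320 / 0.3690 = 399398.9341 W

399398.9341 W


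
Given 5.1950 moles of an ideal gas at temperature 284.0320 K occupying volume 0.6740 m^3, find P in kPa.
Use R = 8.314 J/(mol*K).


P = nRT/V = 5.1950 * 8.314 * 284.0320 / 0.6740
= 12267.6914 / 0.6740 = 18201.3226 Pa = 18.2013 kPa

18.2013 kPa


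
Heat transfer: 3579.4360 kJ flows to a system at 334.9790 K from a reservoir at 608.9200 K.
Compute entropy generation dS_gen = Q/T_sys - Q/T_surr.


dS_sys = 3579.4360/334.9790 = 10.6856 kJ/K
dS_surr = -3579.4360/608.9200 = -5.8783 kJ/K
dS_gen = 10.6856 - 5.8783 = 4.8072 kJ/K (irreversible)

dS_gen = 4.8072 kJ/K, irreversible


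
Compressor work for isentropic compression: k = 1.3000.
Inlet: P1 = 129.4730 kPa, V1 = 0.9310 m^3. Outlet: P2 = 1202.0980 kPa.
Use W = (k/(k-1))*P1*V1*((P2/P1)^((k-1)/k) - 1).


(k-1)/k = 0.2308
(P2/P1)^exp = 1.6724
W = 4.3333 * 129.4730 * 0.9310 * (1.6724 - 1) = 351.1979 kJ

351.1979 kJ


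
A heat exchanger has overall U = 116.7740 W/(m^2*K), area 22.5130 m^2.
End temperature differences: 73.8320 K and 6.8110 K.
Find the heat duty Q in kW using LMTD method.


LMTD = 28.1216 K
Q = 116.7740 * 22.5130 * 28.1216 = 73929.9190 W = 73.9299 kW

73.9299 kW


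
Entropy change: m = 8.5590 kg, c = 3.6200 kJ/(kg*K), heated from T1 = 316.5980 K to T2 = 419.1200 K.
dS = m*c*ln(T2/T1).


T2/T1 = 1.3238
ln(T2/T1) = 0.2805
dS = 8.5590 * 3.6200 * 0.2805 = 8.6917 kJ/K

8.6917 kJ/K


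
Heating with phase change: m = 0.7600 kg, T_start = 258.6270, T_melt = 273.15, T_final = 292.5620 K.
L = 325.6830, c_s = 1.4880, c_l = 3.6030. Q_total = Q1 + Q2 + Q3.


Q1 (sensible, solid) = 0.7600 * 1.4880 * 14.5230 = 16.4238 kJ
Q2 (latent) = 0.7600 * 325.6830 = 247.5191 kJ
Q3 (sensible, liquid) = 0.7600 * 3.6030 * 19.4120 = 53.1555 kJ
Q_total = 317.0983 kJ

317.0983 kJ


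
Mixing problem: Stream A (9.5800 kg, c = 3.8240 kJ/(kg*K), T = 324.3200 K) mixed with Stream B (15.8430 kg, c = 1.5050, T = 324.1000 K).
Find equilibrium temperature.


num = 19608.8610
den = 60.4776
Tf = 324.2333 K

324.2333 K


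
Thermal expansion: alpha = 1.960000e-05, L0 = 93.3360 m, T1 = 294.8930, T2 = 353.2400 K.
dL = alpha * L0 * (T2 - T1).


dT = 58.3470 K
dL = 1.960000e-05 * 93.3360 * 58.3470 = 0.106739 m
L_final = 93.442739 m

dL = 0.106739 m


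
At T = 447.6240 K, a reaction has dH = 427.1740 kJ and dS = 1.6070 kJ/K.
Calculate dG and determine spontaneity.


T*dS = 447.6240 * 1.6070 = 719.3318 kJ
dG = 427.1740 - 719.3318 = -292.1578 kJ (spontaneous)

dG = -292.1578 kJ, spontaneous


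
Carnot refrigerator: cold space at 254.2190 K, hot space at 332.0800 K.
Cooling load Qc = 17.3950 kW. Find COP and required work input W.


COP = 254.2190 / 77.8610 = 3.2650
W = 17.3950 / 3.2650 = 5.3277 kW

COP = 3.2650, W = 5.3277 kW


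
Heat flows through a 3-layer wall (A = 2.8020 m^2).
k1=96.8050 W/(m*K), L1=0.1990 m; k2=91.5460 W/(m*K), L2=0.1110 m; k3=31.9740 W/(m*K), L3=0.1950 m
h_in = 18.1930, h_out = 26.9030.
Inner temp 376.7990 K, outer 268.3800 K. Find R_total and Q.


R_conv_in = 1/(18.1930*2.8020) = 0.0196
R_1 = 0.1990/(96.8050*2.8020) = 0.0007
R_2 = 0.1110/(91.5460*2.8020) = 0.0004
R_3 = 0.1950/(31.9740*2.8020) = 0.0022
R_conv_out = 1/(26.9030*2.8020) = 0.0133
R_total = 0.0362 K/W
Q = 108.4190 / 0.0362 = 2992.8974 W

R_total = 0.0362 K/W, Q = 2992.8974 W


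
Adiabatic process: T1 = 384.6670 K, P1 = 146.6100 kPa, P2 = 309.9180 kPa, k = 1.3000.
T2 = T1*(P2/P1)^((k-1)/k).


(k-1)/k = 0.2308
(P2/P1)^exp = 1.1886
T2 = 384.6670 * 1.1886 = 457.1978 K

457.1978 K


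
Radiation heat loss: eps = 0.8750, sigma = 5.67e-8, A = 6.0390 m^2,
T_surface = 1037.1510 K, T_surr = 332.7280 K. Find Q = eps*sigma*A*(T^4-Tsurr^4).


T^4 = 1.1571e+12
Tsurr^4 = 1.2256e+10
Q = 0.8750 * 5.67e-8 * 6.0390 * 1.1448e+12 = 343004.1685 W

343004.1685 W


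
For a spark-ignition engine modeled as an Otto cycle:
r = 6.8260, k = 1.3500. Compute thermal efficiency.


r^(k-1) = 1.9587
eta = 1 - 1/1.9587 = 0.4894 = 48.9446%

48.9446%


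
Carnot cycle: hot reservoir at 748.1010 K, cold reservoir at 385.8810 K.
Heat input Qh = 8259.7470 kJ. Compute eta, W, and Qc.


eta = 1 - 385.8810/748.1010 = 0.4842
W = 0.4842 * 8259.7470 = 3999.2535 kJ
Qc = 8259.7470 - 3999.2535 = 4260.4935 kJ

eta = 48.4186%, W = 3999.2535 kJ, Qc = 4260.4935 kJ


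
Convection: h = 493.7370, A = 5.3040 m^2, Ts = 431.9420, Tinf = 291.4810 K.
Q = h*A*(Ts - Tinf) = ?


dT = 140.4610 K
Q = 493.7370 * 5.3040 * 140.4610 = 367836.6048 W

367836.6048 W


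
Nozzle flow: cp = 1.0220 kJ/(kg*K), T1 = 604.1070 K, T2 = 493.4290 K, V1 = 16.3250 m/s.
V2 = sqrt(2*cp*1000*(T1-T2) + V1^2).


dT = 110.6780 K
2*cp*1000*dT = 226225.8320
V1^2 = 266.5056
V2 = sqrt(226492.3376) = 475.9121 m/s

475.9121 m/s


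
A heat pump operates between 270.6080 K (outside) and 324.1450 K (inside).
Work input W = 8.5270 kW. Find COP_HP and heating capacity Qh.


COP = 324.1450 / 53.5370 = 6.0546
Qh = 6.0546 * 8.5270 = 51.6276 kW

COP = 6.0546, Qh = 51.6276 kW


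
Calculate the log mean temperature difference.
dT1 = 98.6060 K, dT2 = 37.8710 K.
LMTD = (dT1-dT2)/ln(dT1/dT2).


dT1/dT2 = 2.6037
ln(dT1/dT2) = 0.9569
LMTD = 60.7350 / 0.9569 = 63.4675 K

63.4675 K


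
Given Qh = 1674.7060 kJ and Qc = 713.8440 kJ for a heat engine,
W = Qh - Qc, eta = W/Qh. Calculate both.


W = 1674.7060 - 713.8440 = 960.8620 kJ
eta = 960.8620 / 1674.7060 = 0.5737 = 57.3750%

W = 960.8620 kJ, eta = 57.3750%


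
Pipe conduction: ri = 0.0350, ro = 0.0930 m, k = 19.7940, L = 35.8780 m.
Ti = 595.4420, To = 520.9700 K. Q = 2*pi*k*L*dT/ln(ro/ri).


dT = 74.4720 K
ln(ro/ri) = 0.9773
Q = 2*pi*19.7940*35.8780*74.4720 / 0.9773 = 340038.7114 W

340038.7114 W


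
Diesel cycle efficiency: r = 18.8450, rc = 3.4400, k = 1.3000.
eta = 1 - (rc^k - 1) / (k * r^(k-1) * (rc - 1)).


r^(k-1) = 2.4130
rc^k = 4.9834
eta = 0.4796 = 47.9570%

47.9570%


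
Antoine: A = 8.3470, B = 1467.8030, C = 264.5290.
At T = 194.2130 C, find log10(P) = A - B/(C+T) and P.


C+T = 458.7420
B/(C+T) = 3.1996
log10(P) = 8.3470 - 3.1996 = 5.1474
P = 10^5.1474 = 140402.1087 mmHg

140402.1087 mmHg


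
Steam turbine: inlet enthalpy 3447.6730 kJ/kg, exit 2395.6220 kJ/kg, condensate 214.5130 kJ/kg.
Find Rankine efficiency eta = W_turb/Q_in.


W = 1052.0510 kJ/kg
Q_in = 3233.1600 kJ/kg
eta = 0.3254 = 32.5394%

eta = 32.5394%


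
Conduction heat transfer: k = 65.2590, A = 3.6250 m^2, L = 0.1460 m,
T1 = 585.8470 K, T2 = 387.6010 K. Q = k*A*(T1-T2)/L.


dT = 198.2460 K
Q = 65.2590 * 3.6250 * 198.2460 / 0.1460 = 321218.0956 W

321218.0956 W


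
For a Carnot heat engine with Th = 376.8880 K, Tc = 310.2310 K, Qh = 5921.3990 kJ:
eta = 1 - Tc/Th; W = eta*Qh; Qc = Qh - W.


eta = 1 - 310.2310/376.8880 = 0.1769
W = 0.1769 * 5921.3990 = 1047.2679 kJ
Qc = 5921.3990 - 1047.2679 = 4874.1311 kJ

eta = 17.6862%, W = 1047.2679 kJ, Qc = 4874.1311 kJ


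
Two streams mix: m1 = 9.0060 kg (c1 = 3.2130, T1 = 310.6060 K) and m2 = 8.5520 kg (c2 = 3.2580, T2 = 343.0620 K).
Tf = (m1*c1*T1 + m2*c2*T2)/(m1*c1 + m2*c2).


num = 18546.3177
den = 56.7987
Tf = 326.5272 K

326.5272 K


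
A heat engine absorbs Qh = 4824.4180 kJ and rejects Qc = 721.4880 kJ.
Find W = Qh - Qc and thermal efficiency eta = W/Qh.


W = 4824.4180 - 721.4880 = 4102.9300 kJ
eta = 4102.9300 / 4824.4180 = 0.8505 = 85.0451%

W = 4102.9300 kJ, eta = 85.0451%


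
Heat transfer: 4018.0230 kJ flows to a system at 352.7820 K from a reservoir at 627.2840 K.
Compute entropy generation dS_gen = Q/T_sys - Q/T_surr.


dS_sys = 4018.0230/352.7820 = 11.3895 kJ/K
dS_surr = -4018.0230/627.2840 = -6.4054 kJ/K
dS_gen = 11.3895 - 6.4054 = 4.9841 kJ/K (irreversible)

dS_gen = 4.9841 kJ/K, irreversible


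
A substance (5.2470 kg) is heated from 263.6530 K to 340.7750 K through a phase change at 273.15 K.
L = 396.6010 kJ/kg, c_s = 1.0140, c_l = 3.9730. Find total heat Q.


Q1 (sensible, solid) = 5.2470 * 1.0140 * 9.4970 = 50.5284 kJ
Q2 (latent) = 5.2470 * 396.6010 = 2080.9654 kJ
Q3 (sensible, liquid) = 5.2470 * 3.9730 * 67.6250 = 1409.7331 kJ
Q_total = 3541.2270 kJ

3541.2270 kJ


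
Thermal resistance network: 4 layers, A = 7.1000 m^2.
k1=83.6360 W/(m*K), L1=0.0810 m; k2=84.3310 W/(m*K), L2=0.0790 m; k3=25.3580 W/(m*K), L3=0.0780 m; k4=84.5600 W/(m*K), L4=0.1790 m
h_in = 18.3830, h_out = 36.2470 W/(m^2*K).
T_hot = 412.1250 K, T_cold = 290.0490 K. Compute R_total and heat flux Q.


R_conv_in = 1/(18.3830*7.1000) = 0.0077
R_1 = 0.0810/(83.6360*7.1000) = 0.0001
R_2 = 0.0790/(84.3310*7.1000) = 0.0001
R_3 = 0.0780/(25.3580*7.1000) = 0.0004
R_4 = 0.1790/(84.5600*7.1000) = 0.0003
R_conv_out = 1/(36.2470*7.1000) = 0.0039
R_total = 0.0125 K/W
Q = 122.0760 / 0.0125 = 9729.3950 W

R_total = 0.0125 K/W, Q = 9729.3950 W


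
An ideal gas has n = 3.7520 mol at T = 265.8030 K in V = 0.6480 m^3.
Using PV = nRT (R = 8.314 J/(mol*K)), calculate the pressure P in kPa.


P = nRT/V = 3.7520 * 8.314 * 265.8030 / 0.6480
= 8291.4928 / 0.6480 = 12795.5136 Pa = 12.7955 kPa

12.7955 kPa


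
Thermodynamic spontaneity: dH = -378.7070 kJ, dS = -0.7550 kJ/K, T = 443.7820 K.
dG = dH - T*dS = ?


T*dS = 443.7820 * -0.7550 = -335.0554 kJ
dG = -378.7070 + 335.0554 = -43.6516 kJ (spontaneous)

dG = -43.6516 kJ, spontaneous


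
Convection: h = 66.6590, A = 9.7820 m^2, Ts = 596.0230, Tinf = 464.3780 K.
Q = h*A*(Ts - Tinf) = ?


dT = 131.6450 K
Q = 66.6590 * 9.7820 * 131.6450 = 85840.2199 W

85840.2199 W


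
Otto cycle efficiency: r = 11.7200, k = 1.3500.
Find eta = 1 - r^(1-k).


r^(k-1) = 2.3666
eta = 1 - 1/2.3666 = 0.5775 = 57.7453%

57.7453%


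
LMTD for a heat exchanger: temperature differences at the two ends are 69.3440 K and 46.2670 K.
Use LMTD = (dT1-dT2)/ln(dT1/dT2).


dT1/dT2 = 1.4988
ln(dT1/dT2) = 0.4047
LMTD = 23.0770 / 0.4047 = 57.0294 K

57.0294 K


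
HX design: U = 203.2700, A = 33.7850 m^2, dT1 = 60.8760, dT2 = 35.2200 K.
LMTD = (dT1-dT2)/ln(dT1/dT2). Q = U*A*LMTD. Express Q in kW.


LMTD = 46.8838 K
Q = 203.2700 * 33.7850 * 46.8838 = 321973.6290 W = 321.9736 kW

321.9736 kW


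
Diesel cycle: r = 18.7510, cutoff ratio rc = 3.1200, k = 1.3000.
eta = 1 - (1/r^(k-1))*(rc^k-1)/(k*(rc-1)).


r^(k-1) = 2.4094
rc^k = 4.3894
eta = 0.4896 = 48.9576%

48.9576%


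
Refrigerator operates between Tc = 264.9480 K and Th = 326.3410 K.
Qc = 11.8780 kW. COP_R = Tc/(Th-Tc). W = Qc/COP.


COP = 264.9480 / 61.3930 = 4.3156
W = 11.8780 / 4.3156 = 2.7523 kW

COP = 4.3156, W = 2.7523 kW


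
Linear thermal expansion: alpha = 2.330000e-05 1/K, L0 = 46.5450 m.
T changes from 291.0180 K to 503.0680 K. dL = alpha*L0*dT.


dT = 212.0500 K
dL = 2.330000e-05 * 46.5450 * 212.0500 = 0.229968 m
L_final = 46.774968 m

dL = 0.229968 m


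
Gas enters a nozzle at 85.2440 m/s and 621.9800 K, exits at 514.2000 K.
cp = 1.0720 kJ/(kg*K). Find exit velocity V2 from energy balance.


dT = 107.7800 K
2*cp*1000*dT = 231080.3200
V1^2 = 7266.5395
V2 = sqrt(238346.8595) = 488.2078 m/s

488.2078 m/s


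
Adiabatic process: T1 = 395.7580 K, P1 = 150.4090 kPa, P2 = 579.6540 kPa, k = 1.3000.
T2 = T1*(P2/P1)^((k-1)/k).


(k-1)/k = 0.2308
(P2/P1)^exp = 1.3652
T2 = 395.7580 * 1.3652 = 540.3016 K

540.3016 K


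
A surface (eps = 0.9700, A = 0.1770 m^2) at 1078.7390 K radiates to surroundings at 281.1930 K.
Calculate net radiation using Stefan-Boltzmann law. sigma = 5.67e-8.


T^4 = 1.3541e+12
Tsurr^4 = 6.2520e+09
Q = 0.9700 * 5.67e-8 * 0.1770 * 1.3479e+12 = 13121.5105 W

13121.5105 W


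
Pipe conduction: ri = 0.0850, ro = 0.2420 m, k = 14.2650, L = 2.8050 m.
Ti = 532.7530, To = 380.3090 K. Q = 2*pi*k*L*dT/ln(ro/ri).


dT = 152.4440 K
ln(ro/ri) = 1.0463
Q = 2*pi*14.2650*2.8050*152.4440 / 1.0463 = 36630.6172 W

36630.6172 W


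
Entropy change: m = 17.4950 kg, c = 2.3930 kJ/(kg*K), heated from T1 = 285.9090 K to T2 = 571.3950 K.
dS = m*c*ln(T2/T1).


T2/T1 = 1.9985
ln(T2/T1) = 0.6924
dS = 17.4950 * 2.3930 * 0.6924 = 28.9880 kJ/K

28.9880 kJ/K


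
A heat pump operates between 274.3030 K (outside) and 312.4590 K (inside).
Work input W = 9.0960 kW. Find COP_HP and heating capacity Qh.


COP = 312.4590 / 38.1560 = 8.1890
Qh = 8.1890 * 9.0960 = 74.4870 kW

COP = 8.1890, Qh = 74.4870 kW


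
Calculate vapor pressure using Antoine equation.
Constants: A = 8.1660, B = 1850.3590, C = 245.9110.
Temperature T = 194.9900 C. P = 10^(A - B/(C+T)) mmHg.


C+T = 440.9010
B/(C+T) = 4.1968
log10(P) = 8.1660 - 4.1968 = 3.9692
P = 10^3.9692 = 9316.0642 mmHg

9316.0642 mmHg


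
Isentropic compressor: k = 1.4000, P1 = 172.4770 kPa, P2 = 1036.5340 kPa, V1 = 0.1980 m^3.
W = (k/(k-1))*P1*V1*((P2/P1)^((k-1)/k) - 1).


(k-1)/k = 0.2857
(P2/P1)^exp = 1.6693
W = 3.5000 * 172.4770 * 0.1980 * (1.6693 - 1) = 79.9968 kJ

79.9968 kJ


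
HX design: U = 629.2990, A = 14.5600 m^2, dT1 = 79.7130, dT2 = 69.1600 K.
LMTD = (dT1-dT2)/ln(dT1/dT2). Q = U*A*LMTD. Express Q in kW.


LMTD = 74.3117 K
Q = 629.2990 * 14.5600 * 74.3117 = 680887.4915 W = 680.8875 kW

680.8875 kW


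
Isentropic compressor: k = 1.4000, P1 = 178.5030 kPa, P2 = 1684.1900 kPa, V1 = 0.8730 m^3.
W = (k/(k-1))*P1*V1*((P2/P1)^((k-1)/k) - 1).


(k-1)/k = 0.2857
(P2/P1)^exp = 1.8989
W = 3.5000 * 178.5030 * 0.8730 * (1.8989 - 1) = 490.2664 kJ

490.2664 kJ


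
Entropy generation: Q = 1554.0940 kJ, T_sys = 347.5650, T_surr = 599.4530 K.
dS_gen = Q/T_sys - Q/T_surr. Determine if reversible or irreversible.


dS_sys = 1554.0940/347.5650 = 4.4714 kJ/K
dS_surr = -1554.0940/599.4530 = -2.5925 kJ/K
dS_gen = 4.4714 - 2.5925 = 1.8789 kJ/K (irreversible)

dS_gen = 1.8789 kJ/K, irreversible


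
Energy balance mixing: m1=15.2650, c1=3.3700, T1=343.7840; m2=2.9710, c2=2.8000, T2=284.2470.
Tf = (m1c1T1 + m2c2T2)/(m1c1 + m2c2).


num = 20049.8914
den = 59.7619
Tf = 335.4965 K

335.4965 K


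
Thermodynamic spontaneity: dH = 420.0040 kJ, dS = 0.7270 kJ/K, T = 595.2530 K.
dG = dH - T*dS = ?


T*dS = 595.2530 * 0.7270 = 432.7489 kJ
dG = 420.0040 - 432.7489 = -12.7449 kJ (spontaneous)

dG = -12.7449 kJ, spontaneous


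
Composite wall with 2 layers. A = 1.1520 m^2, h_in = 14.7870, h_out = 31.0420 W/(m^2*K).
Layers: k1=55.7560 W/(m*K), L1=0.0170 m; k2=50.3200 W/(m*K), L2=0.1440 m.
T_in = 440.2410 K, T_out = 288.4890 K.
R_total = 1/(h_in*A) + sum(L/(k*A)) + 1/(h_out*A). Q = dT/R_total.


R_conv_in = 1/(14.7870*1.1520) = 0.0587
R_1 = 0.0170/(55.7560*1.1520) = 0.0003
R_2 = 0.1440/(50.3200*1.1520) = 0.0025
R_conv_out = 1/(31.0420*1.1520) = 0.0280
R_total = 0.0894 K/W
Q = 151.7520 / 0.0894 = 1697.1337 W

R_total = 0.0894 K/W, Q = 1697.1337 W


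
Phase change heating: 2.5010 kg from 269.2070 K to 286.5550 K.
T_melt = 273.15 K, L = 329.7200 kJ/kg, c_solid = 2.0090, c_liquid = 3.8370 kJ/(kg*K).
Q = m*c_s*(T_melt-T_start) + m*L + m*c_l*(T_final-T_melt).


Q1 (sensible, solid) = 2.5010 * 2.0090 * 3.9430 = 19.8116 kJ
Q2 (latent) = 2.5010 * 329.7200 = 824.6297 kJ
Q3 (sensible, liquid) = 2.5010 * 3.8370 * 13.4050 = 128.6389 kJ
Q_total = 973.0803 kJ

973.0803 kJ


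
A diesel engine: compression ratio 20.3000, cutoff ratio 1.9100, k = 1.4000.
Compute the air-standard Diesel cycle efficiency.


r^(k-1) = 3.3343
rc^k = 2.4743
eta = 0.6529 = 65.2937%

65.2937%


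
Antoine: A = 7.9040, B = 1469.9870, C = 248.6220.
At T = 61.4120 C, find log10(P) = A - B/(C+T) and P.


C+T = 310.0340
B/(C+T) = 4.7414
log10(P) = 7.9040 - 4.7414 = 3.1626
P = 10^3.1626 = 1454.2078 mmHg

1454.2078 mmHg


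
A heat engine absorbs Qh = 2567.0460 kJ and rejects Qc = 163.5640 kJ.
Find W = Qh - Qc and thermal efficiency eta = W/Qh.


W = 2567.0460 - 163.5640 = 2403.4820 kJ
eta = 2403.4820 / 2567.0460 = 0.9363 = 93.6283%

W = 2403.4820 kJ, eta = 93.6283%


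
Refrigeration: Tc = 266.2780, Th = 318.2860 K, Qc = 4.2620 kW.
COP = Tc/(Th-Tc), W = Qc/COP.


COP = 266.2780 / 52.0080 = 5.1199
W = 4.2620 / 5.1199 = 0.8324 kW

COP = 5.1199, W = 0.8324 kW


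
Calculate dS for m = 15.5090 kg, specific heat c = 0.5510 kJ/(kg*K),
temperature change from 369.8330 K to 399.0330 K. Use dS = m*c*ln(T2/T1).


T2/T1 = 1.0790
ln(T2/T1) = 0.0760
dS = 15.5090 * 0.5510 * 0.0760 = 0.6494 kJ/K

0.6494 kJ/K


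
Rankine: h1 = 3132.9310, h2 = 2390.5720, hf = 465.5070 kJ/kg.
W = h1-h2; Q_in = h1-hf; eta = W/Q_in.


W = 742.3590 kJ/kg
Q_in = 2667.4240 kJ/kg
eta = 0.2783 = 27.8306%

eta = 27.8306%


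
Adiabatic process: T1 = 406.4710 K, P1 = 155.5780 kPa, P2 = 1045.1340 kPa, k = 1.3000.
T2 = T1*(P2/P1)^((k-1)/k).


(k-1)/k = 0.2308
(P2/P1)^exp = 1.5520
T2 = 406.4710 * 1.5520 = 630.8518 K

630.8518 K


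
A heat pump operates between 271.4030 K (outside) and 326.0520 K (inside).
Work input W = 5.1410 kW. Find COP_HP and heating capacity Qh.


COP = 326.0520 / 54.6490 = 5.9663
Qh = 5.9663 * 5.1410 = 30.6727 kW

COP = 5.9663, Qh = 30.6727 kW


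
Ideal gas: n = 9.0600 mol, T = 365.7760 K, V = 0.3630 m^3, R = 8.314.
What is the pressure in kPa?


P = nRT/V = 9.0600 * 8.314 * 365.7760 / 0.3630
= 27552.0187 / 0.3630 = 75900.8779 Pa = 75.9009 kPa

75.9009 kPa


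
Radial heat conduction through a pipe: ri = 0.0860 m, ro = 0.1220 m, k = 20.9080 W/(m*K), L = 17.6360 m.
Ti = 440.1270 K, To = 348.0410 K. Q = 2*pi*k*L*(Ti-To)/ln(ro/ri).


dT = 92.0860 K
ln(ro/ri) = 0.3497
Q = 2*pi*20.9080*17.6360*92.0860 / 0.3497 = 610130.9128 W

610130.9128 W


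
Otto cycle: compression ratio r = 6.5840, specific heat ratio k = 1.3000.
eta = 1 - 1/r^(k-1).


r^(k-1) = 1.7601
eta = 1 - 1/1.7601 = 0.4319 = 43.1863%

43.1863%


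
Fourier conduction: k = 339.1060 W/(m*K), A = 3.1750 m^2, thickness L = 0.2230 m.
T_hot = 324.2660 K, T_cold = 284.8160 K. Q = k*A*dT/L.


dT = 39.4500 K
Q = 339.1060 * 3.1750 * 39.4500 / 0.2230 = 190467.7047 W

190467.7047 W


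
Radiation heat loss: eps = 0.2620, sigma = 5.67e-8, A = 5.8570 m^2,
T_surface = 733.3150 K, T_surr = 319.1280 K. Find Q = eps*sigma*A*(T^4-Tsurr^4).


T^4 = 2.8918e+11
Tsurr^4 = 1.0372e+10
Q = 0.2620 * 5.67e-8 * 5.8570 * 2.7880e+11 = 24258.2077 W

24258.2077 W


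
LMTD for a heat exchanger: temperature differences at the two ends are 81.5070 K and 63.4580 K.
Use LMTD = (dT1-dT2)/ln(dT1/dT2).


dT1/dT2 = 1.2844
ln(dT1/dT2) = 0.2503
LMTD = 18.0490 / 0.2503 = 72.1064 K

72.1064 K


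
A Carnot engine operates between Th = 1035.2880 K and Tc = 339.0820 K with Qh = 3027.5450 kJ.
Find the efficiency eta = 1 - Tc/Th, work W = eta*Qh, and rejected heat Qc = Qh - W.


eta = 1 - 339.0820/1035.2880 = 0.6725
W = 0.6725 * 3027.5450 = 2035.9504 kJ
Qc = 3027.5450 - 2035.9504 = 991.5946 kJ

eta = 67.2476%, W = 2035.9504 kJ, Qc = 991.5946 kJ


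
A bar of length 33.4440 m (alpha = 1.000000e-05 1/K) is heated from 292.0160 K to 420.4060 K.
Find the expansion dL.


dT = 128.3900 K
dL = 1.000000e-05 * 33.4440 * 128.3900 = 0.042939 m
L_final = 33.486939 m

dL = 0.042939 m


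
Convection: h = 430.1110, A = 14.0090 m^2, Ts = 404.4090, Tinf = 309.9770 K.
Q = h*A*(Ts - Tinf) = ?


dT = 94.4320 K
Q = 430.1110 * 14.0090 * 94.4320 = 568992.9335 W

568992.9335 W


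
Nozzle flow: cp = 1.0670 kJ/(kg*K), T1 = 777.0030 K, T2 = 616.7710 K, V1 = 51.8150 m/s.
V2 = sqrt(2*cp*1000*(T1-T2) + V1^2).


dT = 160.2320 K
2*cp*1000*dT = 341935.0880
V1^2 = 2684.7942
V2 = sqrt(344619.8822) = 587.0433 m/s

587.0433 m/s


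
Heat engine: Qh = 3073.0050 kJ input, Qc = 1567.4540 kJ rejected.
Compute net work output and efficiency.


W = 3073.0050 - 1567.4540 = 1505.5510 kJ
eta = 1505.5510 / 3073.0050 = 0.4899 = 48.9928%

W = 1505.5510 kJ, eta = 48.9928%


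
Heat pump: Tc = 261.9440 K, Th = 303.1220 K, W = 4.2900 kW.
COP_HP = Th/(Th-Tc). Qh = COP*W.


COP = 303.1220 / 41.1780 = 7.3613
Qh = 7.3613 * 4.2900 = 31.5798 kW

COP = 7.3613, Qh = 31.5798 kW


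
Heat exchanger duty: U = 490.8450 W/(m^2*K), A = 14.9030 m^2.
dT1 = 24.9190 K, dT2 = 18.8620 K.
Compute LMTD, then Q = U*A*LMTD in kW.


LMTD = 21.7501 K
Q = 490.8450 * 14.9030 * 21.7501 = 159103.4837 W = 159.1035 kW

159.1035 kW


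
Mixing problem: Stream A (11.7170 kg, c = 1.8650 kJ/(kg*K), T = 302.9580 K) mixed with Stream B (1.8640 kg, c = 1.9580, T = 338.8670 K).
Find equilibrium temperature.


num = 7857.0673
den = 25.5019
Tf = 308.0971 K

308.0971 K


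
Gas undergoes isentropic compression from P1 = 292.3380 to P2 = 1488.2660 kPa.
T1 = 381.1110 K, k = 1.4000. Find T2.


(k-1)/k = 0.2857
(P2/P1)^exp = 1.5920
T2 = 381.1110 * 1.5920 = 606.7265 K

606.7265 K


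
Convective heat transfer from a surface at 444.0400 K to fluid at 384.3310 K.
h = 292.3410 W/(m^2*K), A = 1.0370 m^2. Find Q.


dT = 59.7090 K
Q = 292.3410 * 1.0370 * 59.7090 = 18101.2382 W

18101.2382 W


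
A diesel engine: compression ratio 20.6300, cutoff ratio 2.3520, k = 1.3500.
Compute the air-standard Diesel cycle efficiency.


r^(k-1) = 2.8845
rc^k = 3.1728
eta = 0.5873 = 58.7303%

58.7303%


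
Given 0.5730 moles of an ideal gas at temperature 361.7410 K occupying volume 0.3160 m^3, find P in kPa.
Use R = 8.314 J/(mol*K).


P = nRT/V = 0.5730 * 8.314 * 361.7410 / 0.3160
= 1723.3059 / 0.3160 = 5453.4997 Pa = 5.4535 kPa

5.4535 kPa


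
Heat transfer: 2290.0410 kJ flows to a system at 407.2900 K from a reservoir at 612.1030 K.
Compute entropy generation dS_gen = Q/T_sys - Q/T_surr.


dS_sys = 2290.0410/407.2900 = 5.6226 kJ/K
dS_surr = -2290.0410/612.1030 = -3.7413 kJ/K
dS_gen = 5.6226 - 3.7413 = 1.8814 kJ/K (irreversible)

dS_gen = 1.8814 kJ/K, irreversible


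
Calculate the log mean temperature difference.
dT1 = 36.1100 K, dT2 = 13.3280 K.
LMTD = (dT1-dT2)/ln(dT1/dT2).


dT1/dT2 = 2.7093
ln(dT1/dT2) = 0.9967
LMTD = 22.7820 / 0.9967 = 22.8574 K

22.8574 K


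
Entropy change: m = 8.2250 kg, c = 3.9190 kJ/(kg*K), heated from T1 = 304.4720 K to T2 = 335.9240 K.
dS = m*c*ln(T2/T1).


T2/T1 = 1.1033
ln(T2/T1) = 0.0983
dS = 8.2250 * 3.9190 * 0.0983 = 3.1688 kJ/K

3.1688 kJ/K


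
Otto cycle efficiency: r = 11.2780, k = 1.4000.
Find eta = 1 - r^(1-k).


r^(k-1) = 2.6357
eta = 1 - 1/2.6357 = 0.6206 = 62.0591%

62.0591%


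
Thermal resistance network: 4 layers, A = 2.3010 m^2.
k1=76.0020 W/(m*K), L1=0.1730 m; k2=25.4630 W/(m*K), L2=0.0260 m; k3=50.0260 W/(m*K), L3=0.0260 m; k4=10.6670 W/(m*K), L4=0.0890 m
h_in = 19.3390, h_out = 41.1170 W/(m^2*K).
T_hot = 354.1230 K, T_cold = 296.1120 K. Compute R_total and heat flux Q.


R_conv_in = 1/(19.3390*2.3010) = 0.0225
R_1 = 0.1730/(76.0020*2.3010) = 0.0010
R_2 = 0.0260/(25.4630*2.3010) = 0.0004
R_3 = 0.0260/(50.0260*2.3010) = 0.0002
R_4 = 0.0890/(10.6670*2.3010) = 0.0036
R_conv_out = 1/(41.1170*2.3010) = 0.0106
R_total = 0.0383 K/W
Q = 58.0110 / 0.0383 = 1513.5812 W

R_total = 0.0383 K/W, Q = 1513.5812 W


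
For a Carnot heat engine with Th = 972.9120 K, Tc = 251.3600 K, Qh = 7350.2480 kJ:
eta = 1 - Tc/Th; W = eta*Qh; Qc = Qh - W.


eta = 1 - 251.3600/972.9120 = 0.7416
W = 0.7416 * 7350.2480 = 5451.2496 kJ
Qc = 7350.2480 - 5451.2496 = 1898.9984 kJ

eta = 74.1642%, W = 5451.2496 kJ, Qc = 1898.9984 kJ


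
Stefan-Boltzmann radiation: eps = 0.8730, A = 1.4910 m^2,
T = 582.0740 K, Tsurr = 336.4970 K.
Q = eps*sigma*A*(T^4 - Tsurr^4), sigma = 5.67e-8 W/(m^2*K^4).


T^4 = 1.1479e+11
Tsurr^4 = 1.2821e+10
Q = 0.8730 * 5.67e-8 * 1.4910 * 1.0197e+11 = 7525.7986 W

7525.7986 W


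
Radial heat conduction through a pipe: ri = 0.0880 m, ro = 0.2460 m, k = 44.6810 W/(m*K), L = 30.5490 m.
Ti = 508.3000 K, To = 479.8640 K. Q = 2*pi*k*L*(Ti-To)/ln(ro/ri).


dT = 28.4360 K
ln(ro/ri) = 1.0280
Q = 2*pi*44.6810*30.5490*28.4360 / 1.0280 = 237234.2407 W

237234.2407 W


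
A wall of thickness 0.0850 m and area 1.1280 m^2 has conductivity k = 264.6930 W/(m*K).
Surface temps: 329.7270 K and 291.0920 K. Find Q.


dT = 38.6350 K
Q = 264.6930 * 1.1280 * 38.6350 / 0.0850 = 135710.5300 W

135710.5300 W


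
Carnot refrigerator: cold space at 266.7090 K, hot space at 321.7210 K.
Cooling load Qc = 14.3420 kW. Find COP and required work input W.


COP = 266.7090 / 55.0120 = 4.8482
W = 14.3420 / 4.8482 = 2.9582 kW

COP = 4.8482, W = 2.9582 kW


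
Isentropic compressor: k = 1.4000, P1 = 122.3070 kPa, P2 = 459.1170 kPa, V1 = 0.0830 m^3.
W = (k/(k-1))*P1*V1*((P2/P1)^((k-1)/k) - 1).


(k-1)/k = 0.2857
(P2/P1)^exp = 1.4593
W = 3.5000 * 122.3070 * 0.0830 * (1.4593 - 1) = 16.3179 kJ

16.3179 kJ


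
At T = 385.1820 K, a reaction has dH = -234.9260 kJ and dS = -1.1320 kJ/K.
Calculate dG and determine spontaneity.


T*dS = 385.1820 * -1.1320 = -436.0260 kJ
dG = -234.9260 + 436.0260 = 201.1000 kJ (non-spontaneous)

dG = 201.1000 kJ, non-spontaneous


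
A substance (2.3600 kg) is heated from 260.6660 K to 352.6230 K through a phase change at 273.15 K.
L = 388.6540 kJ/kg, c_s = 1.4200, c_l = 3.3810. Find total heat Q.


Q1 (sensible, solid) = 2.3600 * 1.4200 * 12.4840 = 41.8364 kJ
Q2 (latent) = 2.3600 * 388.6540 = 917.2234 kJ
Q3 (sensible, liquid) = 2.3600 * 3.3810 * 79.4730 = 634.1278 kJ
Q_total = 1593.1876 kJ

1593.1876 kJ


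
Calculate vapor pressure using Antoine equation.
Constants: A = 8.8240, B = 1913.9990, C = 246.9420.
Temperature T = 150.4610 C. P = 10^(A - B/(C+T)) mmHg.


C+T = 397.4030
B/(C+T) = 4.8163
log10(P) = 8.8240 - 4.8163 = 4.0077
P = 10^4.0077 = 10179.6509 mmHg

10179.6509 mmHg


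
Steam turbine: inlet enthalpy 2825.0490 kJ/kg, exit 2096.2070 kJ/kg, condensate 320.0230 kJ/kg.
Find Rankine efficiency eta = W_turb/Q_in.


W = 728.8420 kJ/kg
Q_in = 2505.0260 kJ/kg
eta = 0.2910 = 29.0952%

eta = 29.0952%


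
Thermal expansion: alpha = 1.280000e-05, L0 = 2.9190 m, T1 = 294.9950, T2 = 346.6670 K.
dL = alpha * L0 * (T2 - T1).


dT = 51.6720 K
dL = 1.280000e-05 * 2.9190 * 51.6720 = 0.001931 m
L_final = 2.920931 m

dL = 0.001931 m


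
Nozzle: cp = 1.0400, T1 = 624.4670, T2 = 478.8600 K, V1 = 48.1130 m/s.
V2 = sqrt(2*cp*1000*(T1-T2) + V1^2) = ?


dT = 145.6070 K
2*cp*1000*dT = 302862.5600
V1^2 = 2314.8608
V2 = sqrt(305177.4208) = 552.4287 m/s

552.4287 m/s


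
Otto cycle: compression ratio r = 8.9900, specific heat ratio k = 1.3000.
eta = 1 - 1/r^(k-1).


r^(k-1) = 1.9325
eta = 1 - 1/1.9325 = 0.4825 = 48.2546%

48.2546%


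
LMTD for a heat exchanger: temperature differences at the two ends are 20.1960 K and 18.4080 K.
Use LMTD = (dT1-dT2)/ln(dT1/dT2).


dT1/dT2 = 1.0971
ln(dT1/dT2) = 0.0927
LMTD = 1.7880 / 0.0927 = 19.2882 K

19.2882 K


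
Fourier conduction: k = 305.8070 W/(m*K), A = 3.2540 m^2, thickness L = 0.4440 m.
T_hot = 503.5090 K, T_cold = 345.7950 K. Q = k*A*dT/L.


dT = 157.7140 K
Q = 305.8070 * 3.2540 * 157.7140 / 0.4440 = 353469.7457 W

353469.7457 W


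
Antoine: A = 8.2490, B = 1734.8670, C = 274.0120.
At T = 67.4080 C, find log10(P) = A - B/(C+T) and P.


C+T = 341.4200
B/(C+T) = 5.0813
log10(P) = 8.2490 - 5.0813 = 3.1677
P = 10^3.1677 = 1471.2010 mmHg

1471.2010 mmHg


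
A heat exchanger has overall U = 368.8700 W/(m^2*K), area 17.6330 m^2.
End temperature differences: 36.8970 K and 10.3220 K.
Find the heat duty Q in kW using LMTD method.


LMTD = 20.8619 K
Q = 368.8700 * 17.6330 * 20.8619 = 135691.7995 W = 135.6918 kW

135.6918 kW


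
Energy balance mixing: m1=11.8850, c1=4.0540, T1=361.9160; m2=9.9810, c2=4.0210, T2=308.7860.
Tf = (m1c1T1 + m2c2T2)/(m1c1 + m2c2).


num = 29830.4548
den = 88.3154
Tf = 337.7719 K

337.7719 K


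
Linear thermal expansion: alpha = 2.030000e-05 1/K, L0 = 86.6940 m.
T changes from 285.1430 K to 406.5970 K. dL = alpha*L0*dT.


dT = 121.4540 K
dL = 2.030000e-05 * 86.6940 * 121.4540 = 0.213745 m
L_final = 86.907745 m

dL = 0.213745 m


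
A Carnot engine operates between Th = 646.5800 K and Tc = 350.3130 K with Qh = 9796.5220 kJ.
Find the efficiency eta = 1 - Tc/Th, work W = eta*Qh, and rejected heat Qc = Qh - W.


eta = 1 - 350.3130/646.5800 = 0.4582
W = 0.4582 * 9796.5220 = 4488.8277 kJ
Qc = 9796.5220 - 4488.8277 = 5307.6943 kJ

eta = 45.8206%, W = 4488.8277 kJ, Qc = 5307.6943 kJ


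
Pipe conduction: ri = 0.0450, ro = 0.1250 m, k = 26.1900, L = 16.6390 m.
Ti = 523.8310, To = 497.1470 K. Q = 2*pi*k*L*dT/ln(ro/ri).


dT = 26.6840 K
ln(ro/ri) = 1.0217
Q = 2*pi*26.1900*16.6390*26.6840 / 1.0217 = 71513.9639 W

71513.9639 W


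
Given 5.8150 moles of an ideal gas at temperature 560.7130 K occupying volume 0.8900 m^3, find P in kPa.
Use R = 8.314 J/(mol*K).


P = nRT/V = 5.8150 * 8.314 * 560.7130 / 0.8900
= 27108.1802 / 0.8900 = 30458.6295 Pa = 30.4586 kPa

30.4586 kPa


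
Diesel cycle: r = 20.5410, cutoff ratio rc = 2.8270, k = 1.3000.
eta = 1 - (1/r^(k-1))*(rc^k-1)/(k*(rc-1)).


r^(k-1) = 2.4762
rc^k = 3.8612
eta = 0.5135 = 51.3501%

51.3501%
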